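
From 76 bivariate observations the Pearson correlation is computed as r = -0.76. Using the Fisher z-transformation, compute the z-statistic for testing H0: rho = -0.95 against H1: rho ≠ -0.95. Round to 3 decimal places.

z_r = atanh(-0.76) = -0.996215,  z_0 = atanh(-0.95) = -1.831781
SE = 1/√(n−3) = 1/√73 = 0.117041
z = (z_r − z_0)/SE = (-0.996215 − (-1.831781)) / 0.117041 = 0.835566 / 0.117041 = 7.139

7.139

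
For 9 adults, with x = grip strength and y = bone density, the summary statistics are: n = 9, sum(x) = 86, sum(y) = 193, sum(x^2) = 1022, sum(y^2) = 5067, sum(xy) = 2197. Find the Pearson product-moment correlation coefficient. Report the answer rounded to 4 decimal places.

S_xy = nΣxy − ΣxΣy = 9·2197 − 86·193 = 19773 − 16598 = 3175
S_xx = nΣx² − (Σx)² = 9·1022 − 86² = 9198 − 7396 = 1802
S_yy = nΣy² − (Σy)² = 9·5067 − 193² = 45603 − 37249 = 8354
r = S_xy / √(S_xx·S_yy) = 3175 / √(1802·8354) = 3175 / √15053908 = 3175 / 3879.9366 = 0.8183

0.8183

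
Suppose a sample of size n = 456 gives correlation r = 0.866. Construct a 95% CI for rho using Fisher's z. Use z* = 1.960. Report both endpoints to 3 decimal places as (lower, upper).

z_r = atanh(0.866) = 1.316856;  SE = 1/√(n−3) = 1/√453 = 0.046984
z-limits: 1.316856 ± 1.960·0.046984 = 1.316856 ± 0.092089 = [1.224767, 1.408945]
ρ-limits: (tanh 1.224767, tanh 1.408945) = (0.841, 0.887)

(0.841, 0.887)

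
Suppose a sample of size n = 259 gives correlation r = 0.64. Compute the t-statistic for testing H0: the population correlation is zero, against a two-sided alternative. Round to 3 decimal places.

13.353

1 − r² = 1 − 0.4096 = 0.5904;  √(1−r²) = 0.768375
√(n−2) = √257 = 16.031220
t = r·√(n−2)/√(1−r²) = 0.64 · 16.031220 / 0.768375 = 13.353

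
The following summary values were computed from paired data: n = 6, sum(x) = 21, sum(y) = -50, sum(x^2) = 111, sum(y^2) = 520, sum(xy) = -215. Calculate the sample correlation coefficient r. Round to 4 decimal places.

-0.6426

Numerator: nΣxy − (Σx)(Σy) = 6·(-215) − (21)(-50) = -240
Denominator: √[(nΣx²−(Σx)²)(nΣy²−(Σy)²)]
  nΣx²−(Σx)² = 6·111 − 441 = 225;  nΣy²−(Σy)² = 6·520 − 2500 = 620
  √(225·620) = √139500 = 373.4970
r = -240 / 373.4970 = -0.6426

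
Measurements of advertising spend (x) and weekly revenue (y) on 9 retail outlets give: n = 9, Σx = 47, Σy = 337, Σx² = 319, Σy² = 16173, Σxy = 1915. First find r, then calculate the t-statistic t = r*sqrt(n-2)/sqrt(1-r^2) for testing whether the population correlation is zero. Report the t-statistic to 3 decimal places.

0.842

Numerator: nΣxy − (Σx)(Σy) = 9·1915 − (47)(337) = 1396
Denominator: √[(nΣx²−(Σx)²)(nΣy²−(Σy)²)]
  nΣx²−(Σx)² = 9·319 − 2209 = 662;  nΣy²−(Σy)² = 9·16173 − 113569 = 31988
  √(662·31988) = √21176056 = 4601.7449
r = 1396 / 4601.7449 = 0.3034
t = r·√(n−2)/√(1−r²) = 0.3034·√7 / √(1−0.092052) = 0.802721 / 0.952863 = 0.842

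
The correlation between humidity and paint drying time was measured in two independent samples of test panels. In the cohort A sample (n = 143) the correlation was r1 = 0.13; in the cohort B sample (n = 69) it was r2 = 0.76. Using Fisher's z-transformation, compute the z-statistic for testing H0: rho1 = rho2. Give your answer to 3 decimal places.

-5.796

z1 = atanh(0.13) = 0.130740,  z2 = atanh(0.76) = 0.996215
SE = √(1/(n1−3) + 1/(n2−3)) = √(1/140 + 1/66) = √(0.0071429 + 0.0151515) = √0.0222944 = 0.149313
z = (z1 − z2)/SE = (0.130740 − 0.996215) / 0.149313 = -0.865475 / 0.149313 = -5.796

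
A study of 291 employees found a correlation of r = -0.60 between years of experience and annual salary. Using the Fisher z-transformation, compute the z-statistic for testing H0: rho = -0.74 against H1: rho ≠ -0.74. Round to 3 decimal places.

Fisher z: atanh(-0.60) = -0.693147, atanh(-0.74) = -0.950479
z = (z_r − z_0)·√(n−3) = (-0.693147 − (-0.950479))·√288 = 0.257332 · 16.970563 = 4.367

4.367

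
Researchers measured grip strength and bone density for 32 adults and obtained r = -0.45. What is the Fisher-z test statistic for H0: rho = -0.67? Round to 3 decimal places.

1.756

Fisher z: atanh(-0.45) = -0.484700, atanh(-0.67) = -0.810743
z = (z_r − z_0)·√(n−3) = (-0.484700 − (-0.810743))·√29 = 0.326043 · 5.385165 = 1.756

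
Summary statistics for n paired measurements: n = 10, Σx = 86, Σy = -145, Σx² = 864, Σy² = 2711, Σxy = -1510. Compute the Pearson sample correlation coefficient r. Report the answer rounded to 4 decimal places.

Numerator: nΣxy − (Σx)(Σy) = 10·(-1510) − (86)(-145) = -2630
Denominator: √[(nΣx²−(Σx)²)(nΣy²−(Σy)²)]
  nΣx²−(Σx)² = 10·864 − 7396 = 1244;  nΣy²−(Σy)² = 10·2711 − 21025 = 6085
  √(1244·6085) = √7569740 = 2751.3160
r = -2630 / 2751.3160 = -0.9559

-0.9559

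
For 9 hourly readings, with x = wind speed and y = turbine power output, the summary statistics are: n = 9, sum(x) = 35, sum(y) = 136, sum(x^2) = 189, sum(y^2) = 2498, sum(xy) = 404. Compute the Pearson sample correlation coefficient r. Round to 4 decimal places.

S_xy = nΣxy − ΣxΣy = 9·404 − 35·136 = 3636 − 4760 = -1124
S_xx = nΣx² − (Σx)² = 9·189 − 35² = 1701 − 1225 = 476
S_yy = nΣy² − (Σy)² = 9·2498 − 136² = 22482 − 18496 = 3986
r = S_xy / √(S_xx·S_yy) = -1124 / √(476·3986) = -1124 / √1897336 = -1124 / 1377.4382 = -0.8160

-0.8160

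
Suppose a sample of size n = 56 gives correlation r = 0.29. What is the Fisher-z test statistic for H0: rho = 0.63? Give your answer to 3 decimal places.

Fisher z: atanh(0.29) = 0.298566, atanh(0.63) = 0.741416
z = (z_r − z_0)·√(n−3) = (0.298566 − 0.741416)·√53 = -0.442850 · 7.280110 = -3.224

-3.224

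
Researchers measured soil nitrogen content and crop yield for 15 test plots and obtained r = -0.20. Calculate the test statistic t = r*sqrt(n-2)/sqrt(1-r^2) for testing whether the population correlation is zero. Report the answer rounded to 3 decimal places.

t = r·√(n−2) / √(1−r²) with r = -0.20, n = 15
  = -0.20·√13 / √(1 − 0.0400)
  = -0.20·3.605551 / 0.979796
  = -0.721110 / 0.979796 = -0.736

-0.736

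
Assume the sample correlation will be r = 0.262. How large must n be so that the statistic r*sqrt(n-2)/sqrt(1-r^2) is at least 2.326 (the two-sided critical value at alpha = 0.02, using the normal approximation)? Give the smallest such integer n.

76

r√(n−2)/√(1−r²) ≥ 2.326  ⇔  n−2 ≥ (2.326)²·(1−r²)/r²
(1−r²)/r² = (1−0.068644)/0.068644 = 13.5679
n ≥ 2 + 5.410276·13.5679 = 2 + 73.4061 = 75.4061
⌈75.4061⌉ = 76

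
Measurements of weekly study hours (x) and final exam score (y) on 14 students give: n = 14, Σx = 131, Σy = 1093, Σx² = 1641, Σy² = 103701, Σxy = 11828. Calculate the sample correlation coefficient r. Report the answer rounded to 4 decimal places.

Numerator: nΣxy − (Σx)(Σy) = 14·11828 − (131)(1093) = 22409
Denominator: √[(nΣx²−(Σx)²)(nΣy²−(Σy)²)]
  nΣx²−(Σx)² = 14·1641 − 17161 = 5813;  nΣy²−(Σy)² = 14·103701 − 1194649 = 257165
  √(5813·257165) = √1494900145 = 38663.9386
r = 22409 / 38663.9386 = 0.5796

0.5796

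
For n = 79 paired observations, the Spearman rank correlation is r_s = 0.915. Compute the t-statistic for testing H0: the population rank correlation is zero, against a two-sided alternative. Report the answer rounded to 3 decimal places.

19.901

t = r_s·√(n−2) / √(1−r_s²) with r_s = 0.915, n = 79
  = 0.915·√77 / √(1 − 0.837225)
  = 0.915·8.774964 / 0.403454
  = 8.029092 / 0.403454 = 19.901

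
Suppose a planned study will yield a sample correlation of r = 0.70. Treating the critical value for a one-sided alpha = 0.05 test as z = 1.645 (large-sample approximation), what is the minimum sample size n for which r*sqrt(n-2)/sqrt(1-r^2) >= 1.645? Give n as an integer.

5

Need r·√(n−2)/√(1−r²) ≥ 1.645
√(n−2) ≥ 1.645·√(1−0.4900) / 0.70 = 1.645·0.714143 / 0.70 = 1.6782
n−2 ≥ 2.8164  ⇒  n ≥ 4.8164
Smallest integer n = 5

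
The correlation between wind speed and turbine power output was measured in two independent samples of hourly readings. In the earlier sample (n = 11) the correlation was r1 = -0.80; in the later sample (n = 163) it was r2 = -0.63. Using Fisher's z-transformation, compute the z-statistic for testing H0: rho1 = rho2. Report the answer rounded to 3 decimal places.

-0.986

Fisher z-transforms: z1 = atanh(-0.80) = -1.098612, z2 = atanh(-0.63) = -0.741416; difference d = -0.357196
Var(d) = 1/8 + 1/160 = 0.1250000 + 0.0062500 = 0.1312500
z = d/√Var(d) = -0.357196 / √0.1312500 = -0.357196 / 0.362284 = -0.986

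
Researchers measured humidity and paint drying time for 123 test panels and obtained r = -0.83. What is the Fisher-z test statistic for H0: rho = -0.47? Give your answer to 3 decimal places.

-7.428

Fisher z: atanh(-0.83) = -1.188136, atanh(-0.47) = -0.510070
z = (z_r − z_0)·√(n−3) = (-1.188136 − (-0.510070))·√120 = -0.678066 · 10.954451 = -7.428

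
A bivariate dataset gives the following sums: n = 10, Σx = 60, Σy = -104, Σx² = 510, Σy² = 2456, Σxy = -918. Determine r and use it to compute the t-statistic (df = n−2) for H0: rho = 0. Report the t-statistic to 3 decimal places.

-2.403

Numerator: nΣxy − (Σx)(Σy) = 10·(-918) − (60)(-104) = -2940
Denominator: √[(nΣx²−(Σx)²)(nΣy²−(Σy)²)]
  nΣx²−(Σx)² = 10·510 − 3600 = 1500;  nΣy²−(Σy)² = 10·2456 − 10816 = 13744
  √(1500·13744) = √20616000 = 4540.4846
r = -2940 / 4540.4846 = -0.6475
t = r·√(n−2)/√(1−r²) = -0.6475·√8 / √(1−0.419256) = -1.831407 / 0.762066 = -2.403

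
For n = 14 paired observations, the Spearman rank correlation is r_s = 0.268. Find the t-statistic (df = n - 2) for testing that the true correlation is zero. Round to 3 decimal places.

0.964

t = r_s·√(n−2) / √(1−r_s²) with r_s = 0.268, n = 14
  = 0.268·√12 / √(1 − 0.071824)
  = 0.268·3.464102 / 0.963419
  = 0.928379 / 0.963419 = 0.964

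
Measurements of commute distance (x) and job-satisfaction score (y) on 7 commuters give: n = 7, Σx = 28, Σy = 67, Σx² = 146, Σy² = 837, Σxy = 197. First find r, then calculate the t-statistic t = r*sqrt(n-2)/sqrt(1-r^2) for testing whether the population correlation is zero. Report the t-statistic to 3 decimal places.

Numerator: nΣxy − (Σx)(Σy) = 7·197 − (28)(67) = -497
Denominator: √[(nΣx²−(Σx)²)(nΣy²−(Σy)²)]
  nΣx²−(Σx)² = 7·146 − 784 = 238;  nΣy²−(Σy)² = 7·837 − 4489 = 1370
  √(238·1370) = √326060 = 571.0166
r = -497 / 571.0166 = -0.8704
t = r·√(n−2)/√(1−r²) = -0.8704·√5 / √(1−0.757596) = -1.946274 / 0.492345 = -3.953

-3.953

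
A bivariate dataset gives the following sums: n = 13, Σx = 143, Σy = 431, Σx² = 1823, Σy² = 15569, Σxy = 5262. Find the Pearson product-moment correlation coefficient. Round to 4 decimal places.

0.9211

S_xy = nΣxy − ΣxΣy = 13·5262 − 143·431 = 68406 − 61633 = 6773
S_xx = nΣx² − (Σx)² = 13·1823 − 143² = 23699 − 20449 = 3250
S_yy = nΣy² − (Σy)² = 13·15569 − 431² = 202397 − 185761 = 16636
r = S_xy / √(S_xx·S_yy) = 6773 / √(3250·16636) = 6773 / √54067000 = 6773 / 7353.0266 = 0.9211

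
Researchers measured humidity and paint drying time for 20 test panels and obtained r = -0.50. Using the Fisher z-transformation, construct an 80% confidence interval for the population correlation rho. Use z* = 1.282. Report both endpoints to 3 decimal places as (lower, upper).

(-0.696, -0.234)

Fisher z: z_r = atanh(r) = ½·ln((1+(-0.50))/(1−(-0.50))) = -0.549306
SE(z) = 1/√(n−3) = 1/√17 = 0.242536
80% ⇒ z* = 1.282; margin = 1.282·0.242536 = 0.310931
CI on z-scale: (-0.860237, -0.238375)
Back-transform: tanh(-0.860237) = -0.696380, tanh(-0.238375) = -0.233960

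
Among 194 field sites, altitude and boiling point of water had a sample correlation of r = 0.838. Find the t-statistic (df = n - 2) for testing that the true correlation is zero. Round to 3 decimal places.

t = r·√(n−2) / √(1−r²) with r = 0.838, n = 194
  = 0.838·√192 / √(1 − 0.702244)
  = 0.838·13.856406 / 0.545670
  = 11.611668 / 0.545670 = 21.280

21.280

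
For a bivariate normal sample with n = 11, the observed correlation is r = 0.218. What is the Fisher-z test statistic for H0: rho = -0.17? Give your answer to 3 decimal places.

1.112

z_r = atanh(0.218) = 0.221555,  z_0 = atanh(-0.17) = -0.171667
SE = 1/√(n−3) = 1/√8 = 0.353553
z = (z_r − z_0)/SE = (0.221555 − (-0.171667)) / 0.353553 = 0.393222 / 0.353553 = 1.112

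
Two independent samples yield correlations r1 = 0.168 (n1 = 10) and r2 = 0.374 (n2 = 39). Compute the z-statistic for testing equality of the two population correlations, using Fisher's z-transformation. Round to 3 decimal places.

-0.541

z1 = atanh(0.168) = 0.169608,  z2 = atanh(0.374) = 0.393066
SE = √(1/(n1−3) + 1/(n2−3)) = √(1/7 + 1/36) = √(0.1428571 + 0.0277778) = √0.1706349 = 0.413080
z = (z1 − z2)/SE = (0.169608 − 0.393066) / 0.413080 = -0.223458 / 0.413080 = -0.541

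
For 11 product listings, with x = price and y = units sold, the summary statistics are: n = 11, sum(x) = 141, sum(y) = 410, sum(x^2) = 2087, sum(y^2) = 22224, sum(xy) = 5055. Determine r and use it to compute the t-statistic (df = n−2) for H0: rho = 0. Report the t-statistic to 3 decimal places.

-0.436

Numerator: nΣxy − (Σx)(Σy) = 11·5055 − (141)(410) = -2205
Denominator: √[(nΣx²−(Σx)²)(nΣy²−(Σy)²)]
  nΣx²−(Σx)² = 11·2087 − 19881 = 3076;  nΣy²−(Σy)² = 11·22224 − 168100 = 76364
  √(3076·76364) = √234895664 = 15326.3063
r = -2205 / 15326.3063 = -0.1439
t = r·√(n−2)/√(1−r²) = -0.1439·√9 / √(1−0.020707) = -0.431700 / 0.989592 = -0.436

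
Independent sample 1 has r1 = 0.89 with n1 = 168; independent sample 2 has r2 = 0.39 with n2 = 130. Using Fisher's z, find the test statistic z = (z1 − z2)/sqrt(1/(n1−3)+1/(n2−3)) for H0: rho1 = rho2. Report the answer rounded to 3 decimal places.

8.557

z1 = atanh(0.89) = 1.421926,  z2 = atanh(0.39) = 0.411800
SE = √(1/(n1−3) + 1/(n2−3)) = √(1/165 + 1/127) = √(0.0060606 + 0.0078740) = √0.0139346 = 0.118045
z = (z1 − z2)/SE = (1.421926 − 0.411800) / 0.118045 = 1.010126 / 0.118045 = 8.557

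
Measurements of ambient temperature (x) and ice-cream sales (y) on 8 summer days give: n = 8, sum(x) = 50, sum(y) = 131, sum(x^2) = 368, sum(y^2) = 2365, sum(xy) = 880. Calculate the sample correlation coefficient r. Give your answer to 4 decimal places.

0.5545

Numerator: nΣxy − (Σx)(Σy) = 8·880 − (50)(131) = 490
Denominator: √[(nΣx²−(Σx)²)(nΣy²−(Σy)²)]
  nΣx²−(Σx)² = 8·368 − 2500 = 444;  nΣy²−(Σy)² = 8·2365 − 17161 = 1759
  √(444·1759) = √780996 = 883.7398
r = 490 / 883.7398 = 0.5545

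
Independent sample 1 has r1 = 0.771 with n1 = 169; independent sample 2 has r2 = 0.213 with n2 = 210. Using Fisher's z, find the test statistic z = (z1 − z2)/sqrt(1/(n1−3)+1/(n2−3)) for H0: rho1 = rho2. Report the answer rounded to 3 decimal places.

7.741

Fisher z-transforms: z1 = atanh(0.771) = 1.022789, z2 = atanh(0.213) = 0.216312; difference d = 0.806477
Var(d) = 1/166 + 1/207 = 0.0060241 + 0.0048309 = 0.0108550
z = d/√Var(d) = 0.806477 / √0.0108550 = 0.806477 / 0.104187 = 7.741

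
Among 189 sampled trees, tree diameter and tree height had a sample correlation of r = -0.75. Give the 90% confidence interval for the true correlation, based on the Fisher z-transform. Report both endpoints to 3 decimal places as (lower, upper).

Fisher z: z_r = atanh(r) = ½·ln((1+(-0.75))/(1−(-0.75))) = -0.972955
SE(z) = 1/√(n−3) = 1/√186 = 0.073324
90% ⇒ z* = 1.645; margin = 1.645·0.073324 = 0.120618
CI on z-scale: (-1.093573, -0.852337)
Back-transform: tanh(-1.093573) = -0.798179, tanh(-0.852337) = -0.692288

(-0.798, -0.692)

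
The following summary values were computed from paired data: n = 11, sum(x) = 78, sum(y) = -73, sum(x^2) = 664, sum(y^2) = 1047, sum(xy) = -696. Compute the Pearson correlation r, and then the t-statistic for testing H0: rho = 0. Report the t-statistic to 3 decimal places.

-3.060

Numerator: nΣxy − (Σx)(Σy) = 11·(-696) − (78)(-73) = -1962
Denominator: √[(nΣx²−(Σx)²)(nΣy²−(Σy)²)]
  nΣx²−(Σx)² = 11·664 − 6084 = 1220;  nΣy²−(Σy)² = 11·1047 − 5329 = 6188
  √(1220·6188) = √7549360 = 2747.6099
r = -1962 / 2747.6099 = -0.7141
t = r·√(n−2)/√(1−r²) = -0.7141·√9 / √(1−0.509939) = -2.142300 / 0.700044 = -3.060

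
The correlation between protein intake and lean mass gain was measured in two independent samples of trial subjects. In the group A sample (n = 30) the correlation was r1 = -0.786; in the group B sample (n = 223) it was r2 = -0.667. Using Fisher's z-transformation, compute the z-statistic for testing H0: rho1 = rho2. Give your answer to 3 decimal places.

Fisher z-transforms: z1 = atanh(-0.786) = -1.060879, z2 = atanh(-0.667) = -0.805319; difference d = -0.255560
Var(d) = 1/27 + 1/220 = 0.0370370 + 0.0045455 = 0.0415825
z = d/√Var(d) = -0.255560 / √0.0415825 = -0.255560 / 0.203918 = -1.253

-1.253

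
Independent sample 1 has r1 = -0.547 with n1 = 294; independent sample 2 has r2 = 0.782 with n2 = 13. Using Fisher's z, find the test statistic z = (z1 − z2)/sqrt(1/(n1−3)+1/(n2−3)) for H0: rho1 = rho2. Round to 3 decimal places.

Fisher z-transforms: z1 = atanh(-0.547) = -0.614090, z2 = atanh(0.782) = 1.050498; difference d = -1.664588
Var(d) = 1/291 + 1/10 = 0.0034364 + 0.1000000 = 0.1034364
z = d/√Var(d) = -1.664588 / √0.1034364 = -1.664588 / 0.321615 = -5.176

-5.176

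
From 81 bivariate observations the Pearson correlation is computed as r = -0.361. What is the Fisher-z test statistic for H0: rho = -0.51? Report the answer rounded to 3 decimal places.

1.631

Fisher z: atanh(-0.361) = -0.378035, atanh(-0.51) = -0.562730
z = (z_r − z_0)·√(n−3) = (-0.378035 − (-0.562730))·√78 = 0.184695 · 8.831761 = 1.631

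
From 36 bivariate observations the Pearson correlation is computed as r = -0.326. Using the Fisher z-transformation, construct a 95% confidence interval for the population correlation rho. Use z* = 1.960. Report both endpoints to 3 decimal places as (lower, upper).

Fisher z: z_r = atanh(r) = ½·ln((1+(-0.326))/(1−(-0.326))) = -0.338346
SE(z) = 1/√(n−3) = 1/√33 = 0.174078
95% ⇒ z* = 1.960; margin = 1.960·0.174078 = 0.341193
CI on z-scale: (-0.679539, 0.002847)
Back-transform: tanh(-0.679539) = -0.591220, tanh(0.002847) = 0.002847

(-0.591, 0.003)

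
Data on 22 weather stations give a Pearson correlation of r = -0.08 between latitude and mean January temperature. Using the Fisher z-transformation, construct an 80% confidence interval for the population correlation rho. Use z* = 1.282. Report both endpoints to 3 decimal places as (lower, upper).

(-0.358, 0.211)

Fisher z: z_r = atanh(r) = ½·ln((1+(-0.08))/(1−(-0.08))) = -0.080171
SE(z) = 1/√(n−3) = 1/√19 = 0.229416
80% ⇒ z* = 1.282; margin = 1.282·0.229416 = 0.294111
CI on z-scale: (-0.374282, 0.213940)
Back-transform: tanh(-0.374282) = -0.357731, tanh(0.213940) = 0.210735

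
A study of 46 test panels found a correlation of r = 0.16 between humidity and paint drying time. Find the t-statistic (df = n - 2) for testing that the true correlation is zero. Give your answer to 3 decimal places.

1.075

t = r·√(n−2) / √(1−r²) with r = 0.16, n = 46
  = 0.16·√44 / √(1 − 0.0256)
  = 0.16·6.633250 / 0.987117
  = 1.061320 / 0.987117 = 1.075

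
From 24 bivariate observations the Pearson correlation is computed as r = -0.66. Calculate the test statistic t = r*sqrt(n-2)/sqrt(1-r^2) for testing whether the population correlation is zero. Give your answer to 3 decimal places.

1 − r² = 1 − 0.4356 = 0.5644;  √(1−r²) = 0.751266
√(n−2) = √22 = 4.690416
t = r·√(n−2)/√(1−r²) = -0.66 · 4.690416 / 0.751266 = -4.121

-4.121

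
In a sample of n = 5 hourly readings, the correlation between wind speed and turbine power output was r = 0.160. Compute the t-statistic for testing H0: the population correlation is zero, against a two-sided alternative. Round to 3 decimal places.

0.281

t = r·√(n−2) / √(1−r²) with r = 0.160, n = 5
  = 0.160·√3 / √(1 − 0.025600)
  = 0.160·1.732051 / 0.987117
  = 0.277128 / 0.987117 = 0.281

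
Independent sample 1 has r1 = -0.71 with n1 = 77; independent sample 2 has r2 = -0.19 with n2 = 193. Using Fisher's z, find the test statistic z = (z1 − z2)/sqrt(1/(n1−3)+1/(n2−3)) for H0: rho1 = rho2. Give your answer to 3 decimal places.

z1 = atanh(-0.71) = -0.887184,  z2 = atanh(-0.19) = -0.192337
SE = √(1/(n1−3) + 1/(n2−3)) = √(1/74 + 1/190) = √(0.0135135 + 0.0052632) = √0.0187767 = 0.137028
z = (z1 − z2)/SE = (-0.887184 − (-0.192337)) / 0.137028 = -0.694847 / 0.137028 = -5.071

-5.071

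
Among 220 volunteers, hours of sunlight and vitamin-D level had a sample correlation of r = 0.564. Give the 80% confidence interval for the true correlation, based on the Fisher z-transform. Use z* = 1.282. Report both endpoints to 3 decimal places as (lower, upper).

Fisher z: z_r = atanh(r) = ½·ln((1+0.564)/(1−0.564)) = 0.638680
SE(z) = 1/√(n−3) = 1/√217 = 0.067884
80% ⇒ z* = 1.282; margin = 1.282·0.067884 = 0.087027
CI on z-scale: (0.551653, 0.725707)
Back-transform: tanh(0.551653) = 0.501758, tanh(0.725707) = 0.620432

(0.502, 0.620)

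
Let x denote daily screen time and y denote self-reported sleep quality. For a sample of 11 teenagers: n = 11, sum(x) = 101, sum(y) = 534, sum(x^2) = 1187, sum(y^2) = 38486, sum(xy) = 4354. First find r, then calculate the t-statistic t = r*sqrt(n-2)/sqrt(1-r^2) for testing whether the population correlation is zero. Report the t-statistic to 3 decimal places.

S_xy = nΣxy − ΣxΣy = 11·4354 − 101·534 = 47894 − 53934 = -6040
S_xx = nΣx² − (Σx)² = 11·1187 − 101² = 13057 − 10201 = 2856
S_yy = nΣy² − (Σy)² = 11·38486 − 534² = 423346 − 285156 = 138190
r = S_xy / √(S_xx·S_yy) = -6040 / √(2856·138190) = -6040 / √394670640 = -6040 / 19866.3192 = -0.3040
t = r·√(n−2)/√(1−r²) = -0.3040·√9 / √(1−0.092416) = -0.912000 / 0.952672 = -0.957

-0.957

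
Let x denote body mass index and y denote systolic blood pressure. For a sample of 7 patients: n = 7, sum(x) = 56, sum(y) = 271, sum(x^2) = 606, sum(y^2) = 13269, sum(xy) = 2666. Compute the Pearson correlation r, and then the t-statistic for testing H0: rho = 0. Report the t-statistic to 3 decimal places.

2.549

Numerator: nΣxy − (Σx)(Σy) = 7·2666 − (56)(271) = 3486
Denominator: √[(nΣx²−(Σx)²)(nΣy²−(Σy)²)]
  nΣx²−(Σx)² = 7·606 − 3136 = 1106;  nΣy²−(Σy)² = 7·13269 − 73441 = 19442
  √(1106·19442) = √21502852 = 4637.1168
r = 3486 / 4637.1168 = 0.7518
t = r·√(n−2)/√(1−r²) = 0.7518·√5 / √(1−0.565203) = 1.681076 / 0.659391 = 2.549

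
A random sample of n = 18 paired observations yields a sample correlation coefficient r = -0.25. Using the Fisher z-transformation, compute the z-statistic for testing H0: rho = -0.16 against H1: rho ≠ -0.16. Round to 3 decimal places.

z_r = atanh(-0.25) = -0.255413,  z_0 = atanh(-0.16) = -0.161387
SE = 1/√(n−3) = 1/√15 = 0.258199
z = (z_r − z_0)/SE = (-0.255413 − (-0.161387)) / 0.258199 = -0.094026 / 0.258199 = -0.364

-0.364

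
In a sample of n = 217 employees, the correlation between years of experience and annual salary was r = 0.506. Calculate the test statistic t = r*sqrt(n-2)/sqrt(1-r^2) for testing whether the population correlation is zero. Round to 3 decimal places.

8.602

t = r·√(n−2) / √(1−r²) with r = 0.506, n = 217
  = 0.506·√215 / √(1 − 0.256036)
  = 0.506·14.662878 / 0.862533
  = 7.419416 / 0.862533 = 8.602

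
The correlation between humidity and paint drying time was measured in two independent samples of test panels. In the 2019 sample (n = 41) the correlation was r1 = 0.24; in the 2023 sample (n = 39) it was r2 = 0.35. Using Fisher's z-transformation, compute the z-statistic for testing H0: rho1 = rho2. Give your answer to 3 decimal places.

z1 = atanh(0.24) = 0.244774,  z2 = atanh(0.35) = 0.365444
SE = √(1/(n1−3) + 1/(n2−3)) = √(1/38 + 1/36) = √(0.0263158 + 0.0277778) = √0.0540936 = 0.232580
z = (z1 − z2)/SE = (0.244774 − 0.365444) / 0.232580 = -0.120670 / 0.232580 = -0.519

-0.519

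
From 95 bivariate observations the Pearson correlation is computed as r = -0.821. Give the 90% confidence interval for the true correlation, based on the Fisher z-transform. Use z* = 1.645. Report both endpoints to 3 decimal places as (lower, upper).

Fisher z: z_r = atanh(r) = ½·ln((1+(-0.821))/(1−(-0.821))) = -1.159878
SE(z) = 1/√(n−3) = 1/√92 = 0.104257
90% ⇒ z* = 1.645; margin = 1.645·0.104257 = 0.171503
CI on z-scale: (-1.331381, -0.988375)
Back-transform: tanh(-1.331381) = -0.869586, tanh(-0.988375) = -0.756669

(-0.870, -0.757)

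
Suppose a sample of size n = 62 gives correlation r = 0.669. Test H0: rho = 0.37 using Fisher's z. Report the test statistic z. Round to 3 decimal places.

Fisher z: atanh(0.669) = 0.808931, atanh(0.37) = 0.388423
z = (z_r − z_0)·√(n−3) = (0.808931 − 0.388423)·√59 = 0.420508 · 7.681146 = 3.230

3.230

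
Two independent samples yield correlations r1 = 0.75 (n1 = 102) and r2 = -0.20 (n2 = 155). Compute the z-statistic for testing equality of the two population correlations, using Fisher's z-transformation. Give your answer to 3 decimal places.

9.103

z1 = atanh(0.75) = 0.972955,  z2 = atanh(-0.20) = -0.202733
SE = √(1/(n1−3) + 1/(n2−3)) = √(1/99 + 1/152) = √(0.0101010 + 0.0065789) = √0.0166799 = 0.129151
z = (z1 − z2)/SE = (0.972955 − (-0.202733)) / 0.129151 = 1.175688 / 0.129151 = 9.103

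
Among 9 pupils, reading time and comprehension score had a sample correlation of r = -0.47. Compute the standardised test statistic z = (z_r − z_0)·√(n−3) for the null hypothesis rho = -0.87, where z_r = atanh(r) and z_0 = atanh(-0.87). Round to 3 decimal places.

2.016

z_r = atanh(-0.47) = -0.510070,  z_0 = atanh(-0.87) = -1.333080
SE = 1/√(n−3) = 1/√6 = 0.408248
z = (z_r − z_0)/SE = (-0.510070 − (-1.333080)) / 0.408248 = 0.823010 / 0.408248 = 2.016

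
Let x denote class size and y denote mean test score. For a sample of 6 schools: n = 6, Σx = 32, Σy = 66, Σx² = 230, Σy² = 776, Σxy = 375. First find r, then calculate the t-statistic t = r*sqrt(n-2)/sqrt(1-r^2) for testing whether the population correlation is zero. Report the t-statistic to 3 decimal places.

S_xy = nΣxy − ΣxΣy = 6·375 − 32·66 = 2250 − 2112 = 138
S_xx = nΣx² − (Σx)² = 6·230 − 32² = 1380 − 1024 = 356
S_yy = nΣy² − (Σy)² = 6·776 − 66² = 4656 − 4356 = 300
r = S_xy / √(S_xx·S_yy) = 138 / √(356·300) = 138 / √106800 = 138 / 326.8027 = 0.4223
t = r·√(n−2)/√(1−r²) = 0.4223·√4 / √(1−0.178337) = 0.844600 / 0.906456 = 0.932

0.932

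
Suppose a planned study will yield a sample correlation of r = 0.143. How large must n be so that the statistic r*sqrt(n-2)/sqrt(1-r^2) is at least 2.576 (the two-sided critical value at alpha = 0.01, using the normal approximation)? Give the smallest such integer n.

320

Need r·√(n−2)/√(1−r²) ≥ 2.576
√(n−2) ≥ 2.576·√(1−0.020449) / 0.143 = 2.576·0.989723 / 0.143 = 17.8289
n−2 ≥ 317.8697  ⇒  n ≥ 319.8697
Smallest integer n = 320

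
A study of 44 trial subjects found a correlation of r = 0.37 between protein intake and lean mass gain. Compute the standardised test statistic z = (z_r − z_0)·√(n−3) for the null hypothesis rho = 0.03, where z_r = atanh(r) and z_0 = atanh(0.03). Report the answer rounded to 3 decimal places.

z_r = atanh(0.37) = 0.388423,  z_0 = atanh(0.03) = 0.030009
SE = 1/√(n−3) = 1/√41 = 0.156174
z = (z_r − z_0)/SE = (0.388423 − 0.030009) / 0.156174 = 0.358414 / 0.156174 = 2.295

2.295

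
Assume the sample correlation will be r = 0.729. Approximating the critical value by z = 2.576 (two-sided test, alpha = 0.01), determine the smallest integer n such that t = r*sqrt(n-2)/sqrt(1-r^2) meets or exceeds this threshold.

Need r·√(n−2)/√(1−r²) ≥ 2.576
√(n−2) ≥ 2.576·√(1−0.531441) / 0.729 = 2.576·0.684514 / 0.729 = 2.4188
n−2 ≥ 5.8506  ⇒  n ≥ 7.8506
Smallest integer n = 8

8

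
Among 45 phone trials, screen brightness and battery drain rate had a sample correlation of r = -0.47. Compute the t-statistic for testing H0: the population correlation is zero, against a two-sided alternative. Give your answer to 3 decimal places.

-3.492

t = r·√(n−2) / √(1−r²) with r = -0.47, n = 45
  = -0.47·√43 / √(1 − 0.2209)
  = -0.47·6.557439 / 0.882666
  = -3.081996 / 0.882666 = -3.492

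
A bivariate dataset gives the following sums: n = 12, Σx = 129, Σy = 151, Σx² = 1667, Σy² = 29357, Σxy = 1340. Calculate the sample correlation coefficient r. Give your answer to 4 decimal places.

-0.1021

S_xy = nΣxy − ΣxΣy = 12·1340 − 129·151 = 16080 − 19479 = -3399
S_xx = nΣx² − (Σx)² = 12·1667 − 129² = 20004 − 16641 = 3363
S_yy = nΣy² − (Σy)² = 12·29357 − 151² = 352284 − 22801 = 329483
r = S_xy / √(S_xx·S_yy) = -3399 / √(3363·329483) = -3399 / √1108051329 = -3399 / 33287.4050 = -0.1021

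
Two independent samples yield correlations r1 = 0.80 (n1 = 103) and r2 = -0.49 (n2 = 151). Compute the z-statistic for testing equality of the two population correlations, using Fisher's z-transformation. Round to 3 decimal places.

12.628

Fisher z-transforms: z1 = atanh(0.80) = 1.098612, z2 = atanh(-0.49) = -0.536060; difference d = 1.634672
Var(d) = 1/100 + 1/148 = 0.0100000 + 0.0067568 = 0.0167568
z = d/√Var(d) = 1.634672 / √0.0167568 = 1.634672 / 0.129448 = 12.628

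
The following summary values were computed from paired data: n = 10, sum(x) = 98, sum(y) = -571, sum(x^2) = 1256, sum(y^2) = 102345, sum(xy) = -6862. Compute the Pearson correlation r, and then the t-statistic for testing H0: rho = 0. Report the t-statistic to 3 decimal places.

-0.821

Numerator: nΣxy − (Σx)(Σy) = 10·(-6862) − (98)(-571) = -12662
Denominator: √[(nΣx²−(Σx)²)(nΣy²−(Σy)²)]
  nΣx²−(Σx)² = 10·1256 − 9604 = 2956;  nΣy²−(Σy)² = 10·102345 − 326041 = 697409
  √(2956·697409) = √2061541004 = 45404.1959
r = -12662 / 45404.1959 = -0.2789
t = r·√(n−2)/√(1−r²) = -0.2789·√8 / √(1−0.077785) = -0.788848 / 0.960320 = -0.821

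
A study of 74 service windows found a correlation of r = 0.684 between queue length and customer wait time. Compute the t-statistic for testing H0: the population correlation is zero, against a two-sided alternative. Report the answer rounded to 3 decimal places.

t = r·√(n−2) / √(1−r²) with r = 0.684, n = 74
  = 0.684·√72 / √(1 − 0.467856)
  = 0.684·8.485281 / 0.729482
  = 5.803932 / 0.729482 = 7.956

7.956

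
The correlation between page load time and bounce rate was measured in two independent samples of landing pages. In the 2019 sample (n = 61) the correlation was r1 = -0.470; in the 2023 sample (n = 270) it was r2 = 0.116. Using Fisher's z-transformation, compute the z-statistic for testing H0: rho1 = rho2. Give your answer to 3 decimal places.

z1 = atanh(-0.470) = -0.510070,  z2 = atanh(0.116) = 0.116525
SE = √(1/(n1−3) + 1/(n2−3)) = √(1/58 + 1/267) = √(0.0172414 + 0.0037453) = √0.0209867 = 0.144868
z = (z1 − z2)/SE = (-0.510070 − 0.116525) / 0.144868 = -0.626595 / 0.144868 = -4.325

-4.325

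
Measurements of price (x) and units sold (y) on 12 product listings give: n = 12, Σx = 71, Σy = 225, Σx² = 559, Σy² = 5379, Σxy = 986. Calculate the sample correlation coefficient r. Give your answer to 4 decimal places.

Numerator: nΣxy − (Σx)(Σy) = 12·986 − (71)(225) = -4143
Denominator: √[(nΣx²−(Σx)²)(nΣy²−(Σy)²)]
  nΣx²−(Σx)² = 12·559 − 5041 = 1667;  nΣy²−(Σy)² = 12·5379 − 50625 = 13923
  √(1667·13923) = √23209641 = 4817.6385
r = -4143 / 4817.6385 = -0.8600

-0.8600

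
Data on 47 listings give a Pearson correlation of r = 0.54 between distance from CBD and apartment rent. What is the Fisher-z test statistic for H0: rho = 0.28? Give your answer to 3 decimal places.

2.099

z_r = atanh(0.54) = 0.604156,  z_0 = atanh(0.28) = 0.287682
SE = 1/√(n−3) = 1/√44 = 0.150756
z = (z_r − z_0)/SE = (0.604156 − 0.287682) / 0.150756 = 0.316474 / 0.150756 = 2.099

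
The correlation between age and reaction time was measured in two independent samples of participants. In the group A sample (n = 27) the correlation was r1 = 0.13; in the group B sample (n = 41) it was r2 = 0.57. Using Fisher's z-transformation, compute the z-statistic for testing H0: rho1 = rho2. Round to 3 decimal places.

-1.982

Fisher z-transforms: z1 = atanh(0.13) = 0.130740, z2 = atanh(0.57) = 0.647523; difference d = -0.516783
Var(d) = 1/24 + 1/38 = 0.0416667 + 0.0263158 = 0.0679825
z = d/√Var(d) = -0.516783 / √0.0679825 = -0.516783 / 0.260735 = -1.982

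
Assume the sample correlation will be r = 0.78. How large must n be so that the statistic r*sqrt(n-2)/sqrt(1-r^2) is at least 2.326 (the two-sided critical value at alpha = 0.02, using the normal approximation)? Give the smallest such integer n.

r√(n−2)/√(1−r²) ≥ 2.326  ⇔  n−2 ≥ (2.326)²·(1−r²)/r²
(1−r²)/r² = (1−0.6084)/0.6084 = 0.6437
n ≥ 2 + 5.410276·0.6437 = 2 + 3.4826 = 5.4826
⌈5.4826⌉ = 6

6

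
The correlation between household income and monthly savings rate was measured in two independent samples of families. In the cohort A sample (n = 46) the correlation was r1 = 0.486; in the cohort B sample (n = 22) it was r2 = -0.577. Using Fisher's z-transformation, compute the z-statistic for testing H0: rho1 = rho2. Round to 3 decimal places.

Fisher z-transforms: z1 = atanh(0.486) = 0.530810, z2 = atanh(-0.577) = -0.657954; difference d = 1.188764
Var(d) = 1/43 + 1/19 = 0.0232558 + 0.0526316 = 0.0758874
z = d/√Var(d) = 1.188764 / √0.0758874 = 1.188764 / 0.275477 = 4.315

4.315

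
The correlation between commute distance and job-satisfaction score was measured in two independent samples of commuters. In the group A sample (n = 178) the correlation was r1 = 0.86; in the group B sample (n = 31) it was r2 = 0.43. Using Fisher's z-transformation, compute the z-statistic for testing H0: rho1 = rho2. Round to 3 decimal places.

z1 = atanh(0.86) = 1.293345,  z2 = atanh(0.43) = 0.459897
SE = √(1/(n1−3) + 1/(n2−3)) = √(1/175 + 1/28) = √(0.0057143 + 0.0357143) = √0.0414286 = 0.203540
z = (z1 − z2)/SE = (1.293345 − 0.459897) / 0.203540 = 0.833448 / 0.203540 = 4.095

4.095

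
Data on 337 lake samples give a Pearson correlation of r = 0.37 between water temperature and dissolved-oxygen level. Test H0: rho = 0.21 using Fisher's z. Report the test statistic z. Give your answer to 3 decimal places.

3.203

z_r = atanh(0.37) = 0.388423,  z_0 = atanh(0.21) = 0.213171
SE = 1/√(n−3) = 1/√334 = 0.054718
z = (z_r − z_0)/SE = (0.388423 − 0.213171) / 0.054718 = 0.175252 / 0.054718 = 3.203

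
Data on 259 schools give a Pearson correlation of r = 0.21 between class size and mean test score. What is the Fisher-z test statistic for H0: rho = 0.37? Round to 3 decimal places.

Fisher z: atanh(0.21) = 0.213171, atanh(0.37) = 0.388423
z = (z_r − z_0)·√(n−3) = (0.213171 − 0.388423)·√256 = -0.175252 · 16.000000 = -2.804

-2.804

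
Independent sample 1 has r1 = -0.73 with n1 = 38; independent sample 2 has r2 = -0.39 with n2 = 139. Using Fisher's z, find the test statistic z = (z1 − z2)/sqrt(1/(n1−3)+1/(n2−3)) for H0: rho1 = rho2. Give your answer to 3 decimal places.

z1 = atanh(-0.73) = -0.928727,  z2 = atanh(-0.39) = -0.411800
SE = √(1/(n1−3) + 1/(n2−3)) = √(1/35 + 1/136) = √(0.0285714 + 0.0073529) = √0.0359243 = 0.189537
z = (z1 − z2)/SE = (-0.928727 − (-0.411800)) / 0.189537 = -0.516927 / 0.189537 = -2.727

-2.727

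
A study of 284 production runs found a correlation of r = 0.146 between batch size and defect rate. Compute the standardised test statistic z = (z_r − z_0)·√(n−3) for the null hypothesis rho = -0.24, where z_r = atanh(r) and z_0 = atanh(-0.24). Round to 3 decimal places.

z_r = atanh(0.146) = 0.147051,  z_0 = atanh(-0.24) = -0.244774
SE = 1/√(n−3) = 1/√281 = 0.059655
z = (z_r − z_0)/SE = (0.147051 − (-0.244774)) / 0.059655 = 0.391825 / 0.059655 = 6.568

6.568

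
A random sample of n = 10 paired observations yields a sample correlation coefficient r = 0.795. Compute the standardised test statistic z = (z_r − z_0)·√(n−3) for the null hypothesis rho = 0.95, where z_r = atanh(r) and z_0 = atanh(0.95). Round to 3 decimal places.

-1.976

z_r = atanh(0.795) = 1.084875,  z_0 = atanh(0.95) = 1.831781
SE = 1/√(n−3) = 1/√7 = 0.377964
z = (z_r − z_0)/SE = (1.084875 − 1.831781) / 0.377964 = -0.746906 / 0.377964 = -1.976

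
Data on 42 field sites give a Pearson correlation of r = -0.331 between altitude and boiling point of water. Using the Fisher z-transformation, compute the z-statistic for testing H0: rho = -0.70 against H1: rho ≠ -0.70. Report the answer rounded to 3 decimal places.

Fisher z: atanh(-0.331) = -0.343951, atanh(-0.70) = -0.867301
z = (z_r − z_0)·√(n−3) = (-0.343951 − (-0.867301))·√39 = 0.523350 · 6.244998 = 3.268

3.268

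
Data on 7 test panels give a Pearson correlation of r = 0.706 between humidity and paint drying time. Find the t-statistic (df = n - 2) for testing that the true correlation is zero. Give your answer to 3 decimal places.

t = r·√(n−2) / √(1−r²) with r = 0.706, n = 7
  = 0.706·√5 / √(1 − 0.498436)
  = 0.706·2.236068 / 0.708212
  = 1.578664 / 0.708212 = 2.229

2.229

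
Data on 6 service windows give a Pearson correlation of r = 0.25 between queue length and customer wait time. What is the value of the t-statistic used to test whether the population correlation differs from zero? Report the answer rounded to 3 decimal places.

0.516

t = r·√(n−2) / √(1−r²) with r = 0.25, n = 6
  = 0.25·√4 / √(1 − 0.0625)
  = 0.25·2.000000 / 0.968246
  = 0.500000 / 0.968246 = 0.516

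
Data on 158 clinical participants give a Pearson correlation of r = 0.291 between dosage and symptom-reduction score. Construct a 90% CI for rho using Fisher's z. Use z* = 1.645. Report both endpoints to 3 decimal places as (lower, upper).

z_r = atanh(0.291) = 0.299658;  SE = 1/√(n−3) = 1/√155 = 0.080322
z-limits: 0.299658 ± 1.645·0.080322 = 0.299658 ± 0.132130 = [0.167528, 0.431788]
ρ-limits: (tanh 0.167528, tanh 0.431788) = (0.166, 0.407)

(0.166, 0.407)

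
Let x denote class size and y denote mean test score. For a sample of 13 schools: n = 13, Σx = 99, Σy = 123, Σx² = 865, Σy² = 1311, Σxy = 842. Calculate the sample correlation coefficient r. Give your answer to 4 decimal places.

-0.7405

S_xy = nΣxy − ΣxΣy = 13·842 − 99·123 = 10946 − 12177 = -1231
S_xx = nΣx² − (Σx)² = 13·865 − 99² = 11245 − 9801 = 1444
S_yy = nΣy² − (Σy)² = 13·1311 − 123² = 17043 − 15129 = 1914
r = S_xy / √(S_xx·S_yy) = -1231 / √(1444·1914) = -1231 / √2763816 = -1231 / 1662.4729 = -0.7405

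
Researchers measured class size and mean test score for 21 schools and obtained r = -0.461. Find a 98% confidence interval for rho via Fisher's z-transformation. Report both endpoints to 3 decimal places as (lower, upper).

Fisher z: z_r = atanh(r) = ½·ln((1+(-0.461))/(1−(-0.461))) = -0.498580
SE(z) = 1/√(n−3) = 1/√18 = 0.235702
98% ⇒ z* = 2.326; margin = 2.326·0.235702 = 0.548243
CI on z-scale: (-1.046823, 0.049663)
Back-transform: tanh(-1.046823) = -0.780568, tanh(0.049663) = 0.049622

(-0.781, 0.050)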